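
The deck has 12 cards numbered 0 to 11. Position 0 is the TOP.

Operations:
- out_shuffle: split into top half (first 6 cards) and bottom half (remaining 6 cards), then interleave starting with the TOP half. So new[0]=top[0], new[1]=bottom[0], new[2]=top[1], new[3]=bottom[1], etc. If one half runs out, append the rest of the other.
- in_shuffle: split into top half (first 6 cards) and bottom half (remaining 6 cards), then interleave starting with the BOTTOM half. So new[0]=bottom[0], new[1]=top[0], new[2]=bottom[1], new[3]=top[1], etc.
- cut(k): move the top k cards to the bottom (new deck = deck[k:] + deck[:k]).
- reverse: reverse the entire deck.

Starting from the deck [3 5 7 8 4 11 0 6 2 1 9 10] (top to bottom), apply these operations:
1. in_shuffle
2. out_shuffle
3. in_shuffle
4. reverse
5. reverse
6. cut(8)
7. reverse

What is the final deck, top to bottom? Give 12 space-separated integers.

After op 1 (in_shuffle): [0 3 6 5 2 7 1 8 9 4 10 11]
After op 2 (out_shuffle): [0 1 3 8 6 9 5 4 2 10 7 11]
After op 3 (in_shuffle): [5 0 4 1 2 3 10 8 7 6 11 9]
After op 4 (reverse): [9 11 6 7 8 10 3 2 1 4 0 5]
After op 5 (reverse): [5 0 4 1 2 3 10 8 7 6 11 9]
After op 6 (cut(8)): [7 6 11 9 5 0 4 1 2 3 10 8]
After op 7 (reverse): [8 10 3 2 1 4 0 5 9 11 6 7]

Answer: 8 10 3 2 1 4 0 5 9 11 6 7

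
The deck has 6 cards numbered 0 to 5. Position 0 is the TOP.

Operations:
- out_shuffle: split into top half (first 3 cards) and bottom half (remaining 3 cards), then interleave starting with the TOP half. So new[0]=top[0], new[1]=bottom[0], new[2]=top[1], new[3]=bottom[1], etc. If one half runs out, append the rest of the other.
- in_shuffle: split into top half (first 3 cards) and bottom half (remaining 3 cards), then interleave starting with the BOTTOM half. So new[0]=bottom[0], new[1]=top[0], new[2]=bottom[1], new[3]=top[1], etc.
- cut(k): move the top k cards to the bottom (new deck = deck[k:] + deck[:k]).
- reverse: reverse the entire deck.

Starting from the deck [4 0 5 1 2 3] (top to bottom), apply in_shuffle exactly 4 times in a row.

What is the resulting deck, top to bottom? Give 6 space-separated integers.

After op 1 (in_shuffle): [1 4 2 0 3 5]
After op 2 (in_shuffle): [0 1 3 4 5 2]
After op 3 (in_shuffle): [4 0 5 1 2 3]
After op 4 (in_shuffle): [1 4 2 0 3 5]

Answer: 1 4 2 0 3 5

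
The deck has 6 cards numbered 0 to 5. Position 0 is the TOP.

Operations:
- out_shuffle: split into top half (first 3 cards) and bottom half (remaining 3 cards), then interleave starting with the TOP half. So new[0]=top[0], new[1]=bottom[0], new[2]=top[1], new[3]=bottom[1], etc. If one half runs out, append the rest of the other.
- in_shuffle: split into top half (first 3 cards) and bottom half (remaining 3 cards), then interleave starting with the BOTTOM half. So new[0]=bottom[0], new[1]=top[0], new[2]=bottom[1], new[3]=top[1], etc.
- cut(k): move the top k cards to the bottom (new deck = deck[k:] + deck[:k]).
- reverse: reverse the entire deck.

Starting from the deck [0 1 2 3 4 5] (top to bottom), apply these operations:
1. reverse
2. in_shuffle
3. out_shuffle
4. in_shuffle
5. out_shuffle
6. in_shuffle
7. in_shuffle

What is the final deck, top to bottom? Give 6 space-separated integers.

After op 1 (reverse): [5 4 3 2 1 0]
After op 2 (in_shuffle): [2 5 1 4 0 3]
After op 3 (out_shuffle): [2 4 5 0 1 3]
After op 4 (in_shuffle): [0 2 1 4 3 5]
After op 5 (out_shuffle): [0 4 2 3 1 5]
After op 6 (in_shuffle): [3 0 1 4 5 2]
After op 7 (in_shuffle): [4 3 5 0 2 1]

Answer: 4 3 5 0 2 1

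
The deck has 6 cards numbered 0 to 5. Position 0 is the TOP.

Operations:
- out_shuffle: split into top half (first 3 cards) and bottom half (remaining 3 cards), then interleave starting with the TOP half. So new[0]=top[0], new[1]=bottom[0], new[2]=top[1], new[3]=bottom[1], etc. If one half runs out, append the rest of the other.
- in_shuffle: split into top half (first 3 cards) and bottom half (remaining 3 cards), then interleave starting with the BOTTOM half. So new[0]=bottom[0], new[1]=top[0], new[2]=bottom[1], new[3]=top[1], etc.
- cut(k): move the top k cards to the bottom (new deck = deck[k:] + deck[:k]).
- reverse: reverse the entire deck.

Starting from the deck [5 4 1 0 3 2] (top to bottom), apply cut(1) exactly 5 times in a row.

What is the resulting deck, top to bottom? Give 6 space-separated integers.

Answer: 2 5 4 1 0 3

Derivation:
After op 1 (cut(1)): [4 1 0 3 2 5]
After op 2 (cut(1)): [1 0 3 2 5 4]
After op 3 (cut(1)): [0 3 2 5 4 1]
After op 4 (cut(1)): [3 2 5 4 1 0]
After op 5 (cut(1)): [2 5 4 1 0 3]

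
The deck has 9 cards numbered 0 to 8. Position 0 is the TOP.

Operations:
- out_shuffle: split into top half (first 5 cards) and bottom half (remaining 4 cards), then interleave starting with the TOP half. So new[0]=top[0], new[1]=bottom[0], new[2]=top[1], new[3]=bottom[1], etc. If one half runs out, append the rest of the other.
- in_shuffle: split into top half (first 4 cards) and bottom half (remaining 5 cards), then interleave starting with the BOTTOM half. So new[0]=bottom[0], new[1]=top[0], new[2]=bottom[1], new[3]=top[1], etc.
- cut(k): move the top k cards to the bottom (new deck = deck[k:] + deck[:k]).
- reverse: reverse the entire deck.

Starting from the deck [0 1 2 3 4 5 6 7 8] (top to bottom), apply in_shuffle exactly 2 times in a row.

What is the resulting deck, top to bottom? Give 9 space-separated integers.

After op 1 (in_shuffle): [4 0 5 1 6 2 7 3 8]
After op 2 (in_shuffle): [6 4 2 0 7 5 3 1 8]

Answer: 6 4 2 0 7 5 3 1 8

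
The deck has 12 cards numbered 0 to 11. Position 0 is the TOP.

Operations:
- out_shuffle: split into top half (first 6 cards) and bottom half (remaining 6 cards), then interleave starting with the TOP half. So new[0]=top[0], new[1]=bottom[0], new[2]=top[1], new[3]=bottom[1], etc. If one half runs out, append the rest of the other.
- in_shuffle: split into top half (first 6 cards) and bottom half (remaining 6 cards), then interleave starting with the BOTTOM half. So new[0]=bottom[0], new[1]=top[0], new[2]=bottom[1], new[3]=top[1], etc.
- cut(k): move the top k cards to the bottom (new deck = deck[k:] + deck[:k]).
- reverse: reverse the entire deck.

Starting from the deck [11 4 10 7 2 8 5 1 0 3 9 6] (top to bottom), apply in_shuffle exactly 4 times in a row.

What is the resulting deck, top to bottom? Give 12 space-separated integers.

After op 1 (in_shuffle): [5 11 1 4 0 10 3 7 9 2 6 8]
After op 2 (in_shuffle): [3 5 7 11 9 1 2 4 6 0 8 10]
After op 3 (in_shuffle): [2 3 4 5 6 7 0 11 8 9 10 1]
After op 4 (in_shuffle): [0 2 11 3 8 4 9 5 10 6 1 7]

Answer: 0 2 11 3 8 4 9 5 10 6 1 7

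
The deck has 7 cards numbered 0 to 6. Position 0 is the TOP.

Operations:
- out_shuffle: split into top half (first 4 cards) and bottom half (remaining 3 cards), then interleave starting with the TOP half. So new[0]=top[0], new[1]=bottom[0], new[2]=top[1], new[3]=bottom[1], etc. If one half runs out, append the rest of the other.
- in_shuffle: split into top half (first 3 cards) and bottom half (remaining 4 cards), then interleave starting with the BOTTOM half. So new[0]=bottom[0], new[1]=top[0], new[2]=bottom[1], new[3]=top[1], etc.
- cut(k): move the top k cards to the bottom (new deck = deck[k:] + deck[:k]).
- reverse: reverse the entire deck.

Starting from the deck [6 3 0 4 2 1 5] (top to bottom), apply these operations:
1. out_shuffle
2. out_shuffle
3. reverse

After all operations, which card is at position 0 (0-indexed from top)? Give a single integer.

After op 1 (out_shuffle): [6 2 3 1 0 5 4]
After op 2 (out_shuffle): [6 0 2 5 3 4 1]
After op 3 (reverse): [1 4 3 5 2 0 6]
Position 0: card 1.

Answer: 1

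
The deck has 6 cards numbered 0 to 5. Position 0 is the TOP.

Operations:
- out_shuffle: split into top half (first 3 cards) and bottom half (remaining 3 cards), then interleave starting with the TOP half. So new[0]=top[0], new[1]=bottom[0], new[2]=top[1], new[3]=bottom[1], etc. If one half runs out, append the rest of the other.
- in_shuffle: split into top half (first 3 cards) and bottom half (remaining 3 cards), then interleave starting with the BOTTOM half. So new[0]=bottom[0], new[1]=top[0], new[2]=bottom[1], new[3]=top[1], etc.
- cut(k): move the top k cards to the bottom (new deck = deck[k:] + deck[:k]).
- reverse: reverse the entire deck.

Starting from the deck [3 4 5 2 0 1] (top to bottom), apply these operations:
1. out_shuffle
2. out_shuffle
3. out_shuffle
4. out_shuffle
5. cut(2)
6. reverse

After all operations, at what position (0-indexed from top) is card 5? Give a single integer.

After op 1 (out_shuffle): [3 2 4 0 5 1]
After op 2 (out_shuffle): [3 0 2 5 4 1]
After op 3 (out_shuffle): [3 5 0 4 2 1]
After op 4 (out_shuffle): [3 4 5 2 0 1]
After op 5 (cut(2)): [5 2 0 1 3 4]
After op 6 (reverse): [4 3 1 0 2 5]
Card 5 is at position 5.

Answer: 5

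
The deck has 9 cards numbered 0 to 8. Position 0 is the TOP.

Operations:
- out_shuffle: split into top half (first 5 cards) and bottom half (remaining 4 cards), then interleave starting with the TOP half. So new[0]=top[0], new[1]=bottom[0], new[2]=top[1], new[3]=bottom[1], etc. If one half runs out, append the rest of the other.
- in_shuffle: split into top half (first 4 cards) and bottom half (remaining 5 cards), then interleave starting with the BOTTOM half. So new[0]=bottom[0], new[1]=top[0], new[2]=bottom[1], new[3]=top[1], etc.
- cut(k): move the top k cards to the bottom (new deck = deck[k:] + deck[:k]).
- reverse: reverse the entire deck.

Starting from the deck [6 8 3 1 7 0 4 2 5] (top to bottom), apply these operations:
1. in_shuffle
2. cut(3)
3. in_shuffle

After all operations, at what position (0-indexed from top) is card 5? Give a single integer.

Answer: 2

Derivation:
After op 1 (in_shuffle): [7 6 0 8 4 3 2 1 5]
After op 2 (cut(3)): [8 4 3 2 1 5 7 6 0]
After op 3 (in_shuffle): [1 8 5 4 7 3 6 2 0]
Card 5 is at position 2.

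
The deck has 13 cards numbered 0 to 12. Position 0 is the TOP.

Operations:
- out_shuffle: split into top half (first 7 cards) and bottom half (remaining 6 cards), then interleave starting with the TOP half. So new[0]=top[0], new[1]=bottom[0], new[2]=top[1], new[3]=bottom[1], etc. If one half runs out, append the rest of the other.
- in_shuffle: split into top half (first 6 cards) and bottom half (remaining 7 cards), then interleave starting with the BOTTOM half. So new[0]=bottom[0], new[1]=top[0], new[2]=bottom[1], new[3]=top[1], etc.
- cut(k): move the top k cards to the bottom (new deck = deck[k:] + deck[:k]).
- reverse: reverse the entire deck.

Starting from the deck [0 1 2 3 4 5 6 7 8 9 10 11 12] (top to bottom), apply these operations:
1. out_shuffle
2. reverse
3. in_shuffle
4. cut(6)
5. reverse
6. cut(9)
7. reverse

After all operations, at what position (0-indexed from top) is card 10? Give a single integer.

Answer: 1

Derivation:
After op 1 (out_shuffle): [0 7 1 8 2 9 3 10 4 11 5 12 6]
After op 2 (reverse): [6 12 5 11 4 10 3 9 2 8 1 7 0]
After op 3 (in_shuffle): [3 6 9 12 2 5 8 11 1 4 7 10 0]
After op 4 (cut(6)): [8 11 1 4 7 10 0 3 6 9 12 2 5]
After op 5 (reverse): [5 2 12 9 6 3 0 10 7 4 1 11 8]
After op 6 (cut(9)): [4 1 11 8 5 2 12 9 6 3 0 10 7]
After op 7 (reverse): [7 10 0 3 6 9 12 2 5 8 11 1 4]
Card 10 is at position 1.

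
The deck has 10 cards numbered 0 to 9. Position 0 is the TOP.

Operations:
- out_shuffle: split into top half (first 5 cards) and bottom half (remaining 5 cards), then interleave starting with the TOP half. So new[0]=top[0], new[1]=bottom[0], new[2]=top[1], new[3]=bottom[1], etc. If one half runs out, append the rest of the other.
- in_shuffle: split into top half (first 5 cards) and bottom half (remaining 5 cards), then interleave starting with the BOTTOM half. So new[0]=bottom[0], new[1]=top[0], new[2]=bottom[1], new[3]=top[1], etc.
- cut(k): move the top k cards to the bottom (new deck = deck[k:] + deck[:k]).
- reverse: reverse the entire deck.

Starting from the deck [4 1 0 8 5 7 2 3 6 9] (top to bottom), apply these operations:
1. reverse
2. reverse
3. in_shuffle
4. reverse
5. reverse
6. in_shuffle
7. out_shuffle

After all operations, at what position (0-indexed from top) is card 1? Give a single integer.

Answer: 5

Derivation:
After op 1 (reverse): [9 6 3 2 7 5 8 0 1 4]
After op 2 (reverse): [4 1 0 8 5 7 2 3 6 9]
After op 3 (in_shuffle): [7 4 2 1 3 0 6 8 9 5]
After op 4 (reverse): [5 9 8 6 0 3 1 2 4 7]
After op 5 (reverse): [7 4 2 1 3 0 6 8 9 5]
After op 6 (in_shuffle): [0 7 6 4 8 2 9 1 5 3]
After op 7 (out_shuffle): [0 2 7 9 6 1 4 5 8 3]
Card 1 is at position 5.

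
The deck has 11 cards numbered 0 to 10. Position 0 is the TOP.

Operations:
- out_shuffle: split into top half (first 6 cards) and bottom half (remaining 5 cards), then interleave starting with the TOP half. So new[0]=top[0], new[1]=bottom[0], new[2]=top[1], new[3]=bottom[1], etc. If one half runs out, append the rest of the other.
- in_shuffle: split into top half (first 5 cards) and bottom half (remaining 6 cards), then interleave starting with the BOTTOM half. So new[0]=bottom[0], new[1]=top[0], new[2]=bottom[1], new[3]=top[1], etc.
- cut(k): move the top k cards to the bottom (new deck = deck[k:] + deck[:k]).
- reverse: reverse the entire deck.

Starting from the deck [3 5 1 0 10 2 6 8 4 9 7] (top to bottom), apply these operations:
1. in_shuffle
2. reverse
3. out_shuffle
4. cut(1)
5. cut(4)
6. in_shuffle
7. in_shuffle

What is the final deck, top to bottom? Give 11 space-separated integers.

After op 1 (in_shuffle): [2 3 6 5 8 1 4 0 9 10 7]
After op 2 (reverse): [7 10 9 0 4 1 8 5 6 3 2]
After op 3 (out_shuffle): [7 8 10 5 9 6 0 3 4 2 1]
After op 4 (cut(1)): [8 10 5 9 6 0 3 4 2 1 7]
After op 5 (cut(4)): [6 0 3 4 2 1 7 8 10 5 9]
After op 6 (in_shuffle): [1 6 7 0 8 3 10 4 5 2 9]
After op 7 (in_shuffle): [3 1 10 6 4 7 5 0 2 8 9]

Answer: 3 1 10 6 4 7 5 0 2 8 9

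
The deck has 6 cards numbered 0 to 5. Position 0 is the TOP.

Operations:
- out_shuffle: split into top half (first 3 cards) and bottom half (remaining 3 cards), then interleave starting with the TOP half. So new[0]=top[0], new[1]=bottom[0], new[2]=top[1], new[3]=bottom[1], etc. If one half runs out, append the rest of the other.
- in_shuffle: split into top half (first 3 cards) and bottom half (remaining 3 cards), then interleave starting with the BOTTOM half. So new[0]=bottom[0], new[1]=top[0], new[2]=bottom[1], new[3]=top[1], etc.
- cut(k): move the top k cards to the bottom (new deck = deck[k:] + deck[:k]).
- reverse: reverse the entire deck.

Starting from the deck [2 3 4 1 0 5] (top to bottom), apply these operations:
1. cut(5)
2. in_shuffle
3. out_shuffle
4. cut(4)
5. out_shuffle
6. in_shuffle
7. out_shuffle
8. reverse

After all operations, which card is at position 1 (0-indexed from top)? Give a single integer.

After op 1 (cut(5)): [5 2 3 4 1 0]
After op 2 (in_shuffle): [4 5 1 2 0 3]
After op 3 (out_shuffle): [4 2 5 0 1 3]
After op 4 (cut(4)): [1 3 4 2 5 0]
After op 5 (out_shuffle): [1 2 3 5 4 0]
After op 6 (in_shuffle): [5 1 4 2 0 3]
After op 7 (out_shuffle): [5 2 1 0 4 3]
After op 8 (reverse): [3 4 0 1 2 5]
Position 1: card 4.

Answer: 4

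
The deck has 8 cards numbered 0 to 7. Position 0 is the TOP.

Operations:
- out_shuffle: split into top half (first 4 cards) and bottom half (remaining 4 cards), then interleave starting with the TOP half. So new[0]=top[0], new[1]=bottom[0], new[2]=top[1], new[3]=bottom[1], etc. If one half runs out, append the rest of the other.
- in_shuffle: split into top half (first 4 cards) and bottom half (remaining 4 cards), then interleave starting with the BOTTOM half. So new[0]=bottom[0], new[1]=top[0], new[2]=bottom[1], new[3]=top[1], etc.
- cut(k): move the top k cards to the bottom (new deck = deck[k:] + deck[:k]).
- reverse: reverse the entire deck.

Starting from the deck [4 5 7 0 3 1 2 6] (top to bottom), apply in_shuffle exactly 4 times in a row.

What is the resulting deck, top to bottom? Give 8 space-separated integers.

Answer: 0 6 7 2 5 1 4 3

Derivation:
After op 1 (in_shuffle): [3 4 1 5 2 7 6 0]
After op 2 (in_shuffle): [2 3 7 4 6 1 0 5]
After op 3 (in_shuffle): [6 2 1 3 0 7 5 4]
After op 4 (in_shuffle): [0 6 7 2 5 1 4 3]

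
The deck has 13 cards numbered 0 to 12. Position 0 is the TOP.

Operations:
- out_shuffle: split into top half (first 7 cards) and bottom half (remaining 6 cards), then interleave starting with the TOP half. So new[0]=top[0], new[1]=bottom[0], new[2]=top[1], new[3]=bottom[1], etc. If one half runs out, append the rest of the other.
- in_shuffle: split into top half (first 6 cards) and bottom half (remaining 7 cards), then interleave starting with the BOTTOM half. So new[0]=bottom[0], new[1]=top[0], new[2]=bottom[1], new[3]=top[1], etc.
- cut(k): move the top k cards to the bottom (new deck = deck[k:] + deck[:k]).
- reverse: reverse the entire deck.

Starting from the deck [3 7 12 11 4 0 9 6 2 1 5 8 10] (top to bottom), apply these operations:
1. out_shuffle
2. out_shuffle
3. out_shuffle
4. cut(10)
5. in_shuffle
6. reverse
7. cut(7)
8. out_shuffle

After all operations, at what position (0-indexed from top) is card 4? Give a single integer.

Answer: 11

Derivation:
After op 1 (out_shuffle): [3 6 7 2 12 1 11 5 4 8 0 10 9]
After op 2 (out_shuffle): [3 5 6 4 7 8 2 0 12 10 1 9 11]
After op 3 (out_shuffle): [3 0 5 12 6 10 4 1 7 9 8 11 2]
After op 4 (cut(10)): [8 11 2 3 0 5 12 6 10 4 1 7 9]
After op 5 (in_shuffle): [12 8 6 11 10 2 4 3 1 0 7 5 9]
After op 6 (reverse): [9 5 7 0 1 3 4 2 10 11 6 8 12]
After op 7 (cut(7)): [2 10 11 6 8 12 9 5 7 0 1 3 4]
After op 8 (out_shuffle): [2 5 10 7 11 0 6 1 8 3 12 4 9]
Card 4 is at position 11.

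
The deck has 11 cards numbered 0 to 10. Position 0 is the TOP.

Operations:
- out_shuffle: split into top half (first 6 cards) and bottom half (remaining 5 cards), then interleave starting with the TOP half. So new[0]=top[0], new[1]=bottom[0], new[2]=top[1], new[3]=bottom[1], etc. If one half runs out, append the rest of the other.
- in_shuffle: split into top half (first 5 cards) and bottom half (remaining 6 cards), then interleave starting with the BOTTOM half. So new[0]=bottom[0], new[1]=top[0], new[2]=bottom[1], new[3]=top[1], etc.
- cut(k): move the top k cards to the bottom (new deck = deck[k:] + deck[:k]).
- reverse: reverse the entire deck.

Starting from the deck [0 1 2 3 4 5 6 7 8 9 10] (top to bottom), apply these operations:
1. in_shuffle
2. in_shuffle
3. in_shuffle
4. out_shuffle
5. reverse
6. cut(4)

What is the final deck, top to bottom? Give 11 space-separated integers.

Answer: 5 7 9 0 2 4 6 8 10 1 3

Derivation:
After op 1 (in_shuffle): [5 0 6 1 7 2 8 3 9 4 10]
After op 2 (in_shuffle): [2 5 8 0 3 6 9 1 4 7 10]
After op 3 (in_shuffle): [6 2 9 5 1 8 4 0 7 3 10]
After op 4 (out_shuffle): [6 4 2 0 9 7 5 3 1 10 8]
After op 5 (reverse): [8 10 1 3 5 7 9 0 2 4 6]
After op 6 (cut(4)): [5 7 9 0 2 4 6 8 10 1 3]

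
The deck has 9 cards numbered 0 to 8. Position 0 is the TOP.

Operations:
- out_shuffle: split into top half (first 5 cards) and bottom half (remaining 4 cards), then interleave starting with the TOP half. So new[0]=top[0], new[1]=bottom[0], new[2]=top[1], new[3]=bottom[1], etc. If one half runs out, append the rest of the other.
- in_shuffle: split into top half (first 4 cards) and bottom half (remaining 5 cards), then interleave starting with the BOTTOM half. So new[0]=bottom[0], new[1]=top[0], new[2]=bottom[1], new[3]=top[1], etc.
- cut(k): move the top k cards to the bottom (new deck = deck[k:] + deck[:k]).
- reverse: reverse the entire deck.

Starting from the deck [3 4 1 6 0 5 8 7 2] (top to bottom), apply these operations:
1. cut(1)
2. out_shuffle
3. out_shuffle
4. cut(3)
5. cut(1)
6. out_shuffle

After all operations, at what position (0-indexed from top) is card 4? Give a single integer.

After op 1 (cut(1)): [4 1 6 0 5 8 7 2 3]
After op 2 (out_shuffle): [4 8 1 7 6 2 0 3 5]
After op 3 (out_shuffle): [4 2 8 0 1 3 7 5 6]
After op 4 (cut(3)): [0 1 3 7 5 6 4 2 8]
After op 5 (cut(1)): [1 3 7 5 6 4 2 8 0]
After op 6 (out_shuffle): [1 4 3 2 7 8 5 0 6]
Card 4 is at position 1.

Answer: 1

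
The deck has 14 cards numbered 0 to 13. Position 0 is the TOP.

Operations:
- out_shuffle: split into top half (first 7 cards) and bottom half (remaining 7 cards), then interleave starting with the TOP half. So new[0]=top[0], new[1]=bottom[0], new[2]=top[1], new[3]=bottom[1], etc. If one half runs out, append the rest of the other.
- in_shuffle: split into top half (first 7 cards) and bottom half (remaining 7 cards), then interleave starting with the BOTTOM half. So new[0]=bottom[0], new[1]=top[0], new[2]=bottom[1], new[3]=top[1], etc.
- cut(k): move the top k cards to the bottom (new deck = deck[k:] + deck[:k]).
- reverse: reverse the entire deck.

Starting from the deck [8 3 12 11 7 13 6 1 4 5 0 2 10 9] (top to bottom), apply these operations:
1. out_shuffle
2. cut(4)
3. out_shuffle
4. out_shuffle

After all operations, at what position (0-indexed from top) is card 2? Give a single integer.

After op 1 (out_shuffle): [8 1 3 4 12 5 11 0 7 2 13 10 6 9]
After op 2 (cut(4)): [12 5 11 0 7 2 13 10 6 9 8 1 3 4]
After op 3 (out_shuffle): [12 10 5 6 11 9 0 8 7 1 2 3 13 4]
After op 4 (out_shuffle): [12 8 10 7 5 1 6 2 11 3 9 13 0 4]
Card 2 is at position 7.

Answer: 7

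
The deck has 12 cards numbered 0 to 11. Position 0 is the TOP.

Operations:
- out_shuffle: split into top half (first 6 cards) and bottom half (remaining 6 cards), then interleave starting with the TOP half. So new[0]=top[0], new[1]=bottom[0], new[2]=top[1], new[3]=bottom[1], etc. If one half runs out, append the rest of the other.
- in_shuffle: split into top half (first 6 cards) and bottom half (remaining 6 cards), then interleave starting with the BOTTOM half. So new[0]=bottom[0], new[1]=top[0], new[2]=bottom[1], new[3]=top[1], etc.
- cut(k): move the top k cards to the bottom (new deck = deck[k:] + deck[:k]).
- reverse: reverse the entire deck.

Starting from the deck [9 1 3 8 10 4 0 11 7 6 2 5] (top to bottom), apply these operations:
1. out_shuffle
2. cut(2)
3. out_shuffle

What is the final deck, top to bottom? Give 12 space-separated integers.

Answer: 1 10 11 2 3 4 7 5 8 9 6 0

Derivation:
After op 1 (out_shuffle): [9 0 1 11 3 7 8 6 10 2 4 5]
After op 2 (cut(2)): [1 11 3 7 8 6 10 2 4 5 9 0]
After op 3 (out_shuffle): [1 10 11 2 3 4 7 5 8 9 6 0]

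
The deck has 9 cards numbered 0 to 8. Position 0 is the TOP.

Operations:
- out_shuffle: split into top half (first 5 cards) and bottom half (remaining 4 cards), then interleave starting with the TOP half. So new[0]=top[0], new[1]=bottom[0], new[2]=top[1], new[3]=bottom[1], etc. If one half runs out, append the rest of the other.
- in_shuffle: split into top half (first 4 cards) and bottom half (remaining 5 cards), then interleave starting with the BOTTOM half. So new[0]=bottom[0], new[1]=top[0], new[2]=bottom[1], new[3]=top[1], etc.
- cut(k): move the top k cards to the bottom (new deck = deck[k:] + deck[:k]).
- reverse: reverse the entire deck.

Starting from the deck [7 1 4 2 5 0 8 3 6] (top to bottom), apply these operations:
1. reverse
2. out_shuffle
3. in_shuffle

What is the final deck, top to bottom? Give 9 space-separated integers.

Answer: 8 6 1 2 0 3 7 4 5

Derivation:
After op 1 (reverse): [6 3 8 0 5 2 4 1 7]
After op 2 (out_shuffle): [6 2 3 4 8 1 0 7 5]
After op 3 (in_shuffle): [8 6 1 2 0 3 7 4 5]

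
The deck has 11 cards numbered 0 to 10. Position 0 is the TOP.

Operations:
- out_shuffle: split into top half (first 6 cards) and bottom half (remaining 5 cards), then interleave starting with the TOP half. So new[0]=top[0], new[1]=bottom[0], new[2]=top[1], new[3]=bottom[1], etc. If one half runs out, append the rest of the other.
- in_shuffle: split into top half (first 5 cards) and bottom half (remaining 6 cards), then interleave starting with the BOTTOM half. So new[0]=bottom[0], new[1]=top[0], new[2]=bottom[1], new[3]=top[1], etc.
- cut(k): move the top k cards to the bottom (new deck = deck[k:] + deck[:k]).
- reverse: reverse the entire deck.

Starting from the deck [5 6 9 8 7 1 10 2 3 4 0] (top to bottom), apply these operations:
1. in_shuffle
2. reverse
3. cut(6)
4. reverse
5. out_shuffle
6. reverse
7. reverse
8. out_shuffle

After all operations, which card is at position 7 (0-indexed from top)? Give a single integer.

After op 1 (in_shuffle): [1 5 10 6 2 9 3 8 4 7 0]
After op 2 (reverse): [0 7 4 8 3 9 2 6 10 5 1]
After op 3 (cut(6)): [2 6 10 5 1 0 7 4 8 3 9]
After op 4 (reverse): [9 3 8 4 7 0 1 5 10 6 2]
After op 5 (out_shuffle): [9 1 3 5 8 10 4 6 7 2 0]
After op 6 (reverse): [0 2 7 6 4 10 8 5 3 1 9]
After op 7 (reverse): [9 1 3 5 8 10 4 6 7 2 0]
After op 8 (out_shuffle): [9 4 1 6 3 7 5 2 8 0 10]
Position 7: card 2.

Answer: 2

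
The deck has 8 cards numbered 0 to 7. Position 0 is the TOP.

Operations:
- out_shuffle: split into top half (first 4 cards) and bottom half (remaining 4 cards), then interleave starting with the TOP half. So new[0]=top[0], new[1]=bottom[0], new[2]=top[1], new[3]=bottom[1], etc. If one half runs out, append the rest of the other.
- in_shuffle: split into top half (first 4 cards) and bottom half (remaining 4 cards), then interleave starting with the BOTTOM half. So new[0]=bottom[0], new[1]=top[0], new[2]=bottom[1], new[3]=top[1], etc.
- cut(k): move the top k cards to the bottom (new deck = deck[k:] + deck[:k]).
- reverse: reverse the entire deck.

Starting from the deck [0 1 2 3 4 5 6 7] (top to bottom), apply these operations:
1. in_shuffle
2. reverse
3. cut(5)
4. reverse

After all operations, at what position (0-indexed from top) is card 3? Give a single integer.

Answer: 4

Derivation:
After op 1 (in_shuffle): [4 0 5 1 6 2 7 3]
After op 2 (reverse): [3 7 2 6 1 5 0 4]
After op 3 (cut(5)): [5 0 4 3 7 2 6 1]
After op 4 (reverse): [1 6 2 7 3 4 0 5]
Card 3 is at position 4.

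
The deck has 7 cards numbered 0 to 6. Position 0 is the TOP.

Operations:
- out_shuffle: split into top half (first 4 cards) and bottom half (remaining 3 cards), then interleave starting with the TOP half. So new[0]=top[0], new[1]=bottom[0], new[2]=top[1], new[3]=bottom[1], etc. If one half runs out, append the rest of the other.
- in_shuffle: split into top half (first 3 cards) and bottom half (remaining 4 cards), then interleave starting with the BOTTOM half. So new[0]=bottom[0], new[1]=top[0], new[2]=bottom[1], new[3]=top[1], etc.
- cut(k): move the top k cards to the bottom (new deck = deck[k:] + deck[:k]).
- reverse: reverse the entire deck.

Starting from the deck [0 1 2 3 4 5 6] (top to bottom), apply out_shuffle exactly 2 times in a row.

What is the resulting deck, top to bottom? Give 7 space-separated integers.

Answer: 0 2 4 6 1 3 5

Derivation:
After op 1 (out_shuffle): [0 4 1 5 2 6 3]
After op 2 (out_shuffle): [0 2 4 6 1 3 5]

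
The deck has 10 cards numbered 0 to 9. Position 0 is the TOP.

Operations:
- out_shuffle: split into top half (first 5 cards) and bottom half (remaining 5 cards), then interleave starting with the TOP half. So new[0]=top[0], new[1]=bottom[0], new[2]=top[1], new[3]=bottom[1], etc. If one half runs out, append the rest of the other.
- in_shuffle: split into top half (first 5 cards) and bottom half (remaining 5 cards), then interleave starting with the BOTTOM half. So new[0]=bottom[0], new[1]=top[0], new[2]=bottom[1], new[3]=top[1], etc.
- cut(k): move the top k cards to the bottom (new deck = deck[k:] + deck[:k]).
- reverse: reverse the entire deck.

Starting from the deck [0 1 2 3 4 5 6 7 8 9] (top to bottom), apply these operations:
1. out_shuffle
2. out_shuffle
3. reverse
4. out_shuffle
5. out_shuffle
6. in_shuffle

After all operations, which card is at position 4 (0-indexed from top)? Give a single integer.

Answer: 8

Derivation:
After op 1 (out_shuffle): [0 5 1 6 2 7 3 8 4 9]
After op 2 (out_shuffle): [0 7 5 3 1 8 6 4 2 9]
After op 3 (reverse): [9 2 4 6 8 1 3 5 7 0]
After op 4 (out_shuffle): [9 1 2 3 4 5 6 7 8 0]
After op 5 (out_shuffle): [9 5 1 6 2 7 3 8 4 0]
After op 6 (in_shuffle): [7 9 3 5 8 1 4 6 0 2]
Position 4: card 8.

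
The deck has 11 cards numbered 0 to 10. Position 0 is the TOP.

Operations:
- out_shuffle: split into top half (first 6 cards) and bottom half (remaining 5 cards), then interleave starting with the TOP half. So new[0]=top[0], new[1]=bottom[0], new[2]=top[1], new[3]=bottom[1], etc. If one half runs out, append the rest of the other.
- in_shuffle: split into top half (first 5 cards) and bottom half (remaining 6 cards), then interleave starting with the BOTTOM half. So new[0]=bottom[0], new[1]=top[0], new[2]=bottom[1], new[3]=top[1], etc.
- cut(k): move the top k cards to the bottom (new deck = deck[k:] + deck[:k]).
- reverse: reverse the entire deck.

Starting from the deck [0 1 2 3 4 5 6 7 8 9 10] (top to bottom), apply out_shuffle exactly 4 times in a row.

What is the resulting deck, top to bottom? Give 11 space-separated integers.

After op 1 (out_shuffle): [0 6 1 7 2 8 3 9 4 10 5]
After op 2 (out_shuffle): [0 3 6 9 1 4 7 10 2 5 8]
After op 3 (out_shuffle): [0 7 3 10 6 2 9 5 1 8 4]
After op 4 (out_shuffle): [0 9 7 5 3 1 10 8 6 4 2]

Answer: 0 9 7 5 3 1 10 8 6 4 2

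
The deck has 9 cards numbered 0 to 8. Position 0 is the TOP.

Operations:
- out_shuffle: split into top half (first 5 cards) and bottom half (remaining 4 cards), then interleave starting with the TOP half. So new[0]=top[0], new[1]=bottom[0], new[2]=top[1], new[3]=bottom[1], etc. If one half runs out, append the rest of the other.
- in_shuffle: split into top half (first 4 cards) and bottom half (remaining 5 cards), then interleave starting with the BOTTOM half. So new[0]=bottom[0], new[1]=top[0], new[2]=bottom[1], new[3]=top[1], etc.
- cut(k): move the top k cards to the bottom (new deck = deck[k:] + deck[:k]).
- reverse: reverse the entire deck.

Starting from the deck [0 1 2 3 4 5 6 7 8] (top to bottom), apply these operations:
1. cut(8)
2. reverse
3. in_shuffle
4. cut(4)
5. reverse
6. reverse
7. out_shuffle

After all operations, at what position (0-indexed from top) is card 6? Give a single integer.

After op 1 (cut(8)): [8 0 1 2 3 4 5 6 7]
After op 2 (reverse): [7 6 5 4 3 2 1 0 8]
After op 3 (in_shuffle): [3 7 2 6 1 5 0 4 8]
After op 4 (cut(4)): [1 5 0 4 8 3 7 2 6]
After op 5 (reverse): [6 2 7 3 8 4 0 5 1]
After op 6 (reverse): [1 5 0 4 8 3 7 2 6]
After op 7 (out_shuffle): [1 3 5 7 0 2 4 6 8]
Card 6 is at position 7.

Answer: 7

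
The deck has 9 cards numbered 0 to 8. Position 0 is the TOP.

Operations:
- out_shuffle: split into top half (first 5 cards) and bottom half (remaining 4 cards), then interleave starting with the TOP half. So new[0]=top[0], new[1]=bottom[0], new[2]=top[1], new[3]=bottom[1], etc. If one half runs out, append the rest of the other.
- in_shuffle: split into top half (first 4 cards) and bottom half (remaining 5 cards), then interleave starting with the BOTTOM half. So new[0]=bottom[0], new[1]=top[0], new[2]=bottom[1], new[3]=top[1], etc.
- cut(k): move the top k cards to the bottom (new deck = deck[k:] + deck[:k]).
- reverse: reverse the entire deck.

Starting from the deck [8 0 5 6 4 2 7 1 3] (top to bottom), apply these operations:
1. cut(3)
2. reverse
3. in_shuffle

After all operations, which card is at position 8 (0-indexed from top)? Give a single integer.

Answer: 6

Derivation:
After op 1 (cut(3)): [6 4 2 7 1 3 8 0 5]
After op 2 (reverse): [5 0 8 3 1 7 2 4 6]
After op 3 (in_shuffle): [1 5 7 0 2 8 4 3 6]
Position 8: card 6.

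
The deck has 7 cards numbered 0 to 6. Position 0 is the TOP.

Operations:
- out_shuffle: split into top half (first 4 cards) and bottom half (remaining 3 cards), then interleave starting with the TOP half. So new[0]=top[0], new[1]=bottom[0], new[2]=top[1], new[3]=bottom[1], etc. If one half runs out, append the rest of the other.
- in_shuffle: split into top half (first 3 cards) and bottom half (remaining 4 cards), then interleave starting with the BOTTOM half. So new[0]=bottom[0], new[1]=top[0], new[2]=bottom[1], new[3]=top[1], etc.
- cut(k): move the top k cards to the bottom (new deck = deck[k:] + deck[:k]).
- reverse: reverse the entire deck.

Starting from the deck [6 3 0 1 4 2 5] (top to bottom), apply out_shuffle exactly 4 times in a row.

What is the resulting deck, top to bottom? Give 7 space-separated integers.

Answer: 6 4 3 2 0 5 1

Derivation:
After op 1 (out_shuffle): [6 4 3 2 0 5 1]
After op 2 (out_shuffle): [6 0 4 5 3 1 2]
After op 3 (out_shuffle): [6 3 0 1 4 2 5]
After op 4 (out_shuffle): [6 4 3 2 0 5 1]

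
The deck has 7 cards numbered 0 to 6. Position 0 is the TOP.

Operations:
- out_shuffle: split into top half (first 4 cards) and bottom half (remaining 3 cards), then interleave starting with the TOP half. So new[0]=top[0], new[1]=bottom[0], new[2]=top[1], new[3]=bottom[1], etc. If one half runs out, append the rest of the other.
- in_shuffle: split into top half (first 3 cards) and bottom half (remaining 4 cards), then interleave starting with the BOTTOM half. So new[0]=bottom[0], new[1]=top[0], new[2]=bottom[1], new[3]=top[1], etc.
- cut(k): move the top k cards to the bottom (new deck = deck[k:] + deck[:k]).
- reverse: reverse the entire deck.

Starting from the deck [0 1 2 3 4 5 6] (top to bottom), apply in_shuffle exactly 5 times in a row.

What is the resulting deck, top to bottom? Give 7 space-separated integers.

Answer: 1 3 5 0 2 4 6

Derivation:
After op 1 (in_shuffle): [3 0 4 1 5 2 6]
After op 2 (in_shuffle): [1 3 5 0 2 4 6]
After op 3 (in_shuffle): [0 1 2 3 4 5 6]
After op 4 (in_shuffle): [3 0 4 1 5 2 6]
After op 5 (in_shuffle): [1 3 5 0 2 4 6]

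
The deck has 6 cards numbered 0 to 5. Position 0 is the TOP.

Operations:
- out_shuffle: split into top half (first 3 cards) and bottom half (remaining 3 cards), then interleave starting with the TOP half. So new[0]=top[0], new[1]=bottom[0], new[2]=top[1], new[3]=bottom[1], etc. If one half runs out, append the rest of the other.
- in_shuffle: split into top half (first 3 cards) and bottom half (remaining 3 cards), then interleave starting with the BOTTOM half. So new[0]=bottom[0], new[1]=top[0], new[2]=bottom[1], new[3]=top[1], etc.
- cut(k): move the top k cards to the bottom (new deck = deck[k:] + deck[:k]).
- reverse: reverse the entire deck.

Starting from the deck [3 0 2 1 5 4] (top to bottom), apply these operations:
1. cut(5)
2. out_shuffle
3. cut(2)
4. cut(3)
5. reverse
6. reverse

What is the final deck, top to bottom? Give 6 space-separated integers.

Answer: 5 4 2 3 1 0

Derivation:
After op 1 (cut(5)): [4 3 0 2 1 5]
After op 2 (out_shuffle): [4 2 3 1 0 5]
After op 3 (cut(2)): [3 1 0 5 4 2]
After op 4 (cut(3)): [5 4 2 3 1 0]
After op 5 (reverse): [0 1 3 2 4 5]
After op 6 (reverse): [5 4 2 3 1 0]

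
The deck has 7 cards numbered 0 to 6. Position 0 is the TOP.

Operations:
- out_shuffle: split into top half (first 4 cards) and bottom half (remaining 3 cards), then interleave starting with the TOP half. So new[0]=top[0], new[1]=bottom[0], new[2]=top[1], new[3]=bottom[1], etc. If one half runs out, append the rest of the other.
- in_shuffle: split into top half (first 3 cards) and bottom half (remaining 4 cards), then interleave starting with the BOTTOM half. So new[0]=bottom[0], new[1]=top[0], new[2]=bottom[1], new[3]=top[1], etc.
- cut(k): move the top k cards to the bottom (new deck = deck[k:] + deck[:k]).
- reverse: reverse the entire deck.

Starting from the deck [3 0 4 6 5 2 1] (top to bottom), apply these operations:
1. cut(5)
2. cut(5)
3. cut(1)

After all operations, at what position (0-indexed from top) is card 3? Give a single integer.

After op 1 (cut(5)): [2 1 3 0 4 6 5]
After op 2 (cut(5)): [6 5 2 1 3 0 4]
After op 3 (cut(1)): [5 2 1 3 0 4 6]
Card 3 is at position 3.

Answer: 3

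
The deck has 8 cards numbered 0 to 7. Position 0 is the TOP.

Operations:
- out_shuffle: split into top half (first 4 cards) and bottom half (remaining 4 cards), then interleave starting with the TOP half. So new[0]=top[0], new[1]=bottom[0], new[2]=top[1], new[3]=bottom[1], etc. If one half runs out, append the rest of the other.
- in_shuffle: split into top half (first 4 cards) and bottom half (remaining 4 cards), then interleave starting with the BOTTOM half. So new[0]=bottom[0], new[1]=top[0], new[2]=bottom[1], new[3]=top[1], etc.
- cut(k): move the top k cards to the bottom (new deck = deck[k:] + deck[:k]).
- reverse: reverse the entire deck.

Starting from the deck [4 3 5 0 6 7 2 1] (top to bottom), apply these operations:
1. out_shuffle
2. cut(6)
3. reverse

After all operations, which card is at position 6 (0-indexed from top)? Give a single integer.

Answer: 1

Derivation:
After op 1 (out_shuffle): [4 6 3 7 5 2 0 1]
After op 2 (cut(6)): [0 1 4 6 3 7 5 2]
After op 3 (reverse): [2 5 7 3 6 4 1 0]
Position 6: card 1.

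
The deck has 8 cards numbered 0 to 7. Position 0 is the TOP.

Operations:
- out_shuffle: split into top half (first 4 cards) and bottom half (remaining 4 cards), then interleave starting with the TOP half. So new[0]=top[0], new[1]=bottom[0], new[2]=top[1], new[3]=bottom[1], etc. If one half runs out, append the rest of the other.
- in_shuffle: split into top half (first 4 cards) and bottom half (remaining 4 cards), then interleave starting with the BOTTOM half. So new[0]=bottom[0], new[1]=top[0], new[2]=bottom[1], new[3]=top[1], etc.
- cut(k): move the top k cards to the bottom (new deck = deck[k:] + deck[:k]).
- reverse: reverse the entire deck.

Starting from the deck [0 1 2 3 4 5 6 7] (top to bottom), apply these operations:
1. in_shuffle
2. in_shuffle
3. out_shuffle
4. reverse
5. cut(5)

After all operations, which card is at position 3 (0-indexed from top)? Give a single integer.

After op 1 (in_shuffle): [4 0 5 1 6 2 7 3]
After op 2 (in_shuffle): [6 4 2 0 7 5 3 1]
After op 3 (out_shuffle): [6 7 4 5 2 3 0 1]
After op 4 (reverse): [1 0 3 2 5 4 7 6]
After op 5 (cut(5)): [4 7 6 1 0 3 2 5]
Position 3: card 1.

Answer: 1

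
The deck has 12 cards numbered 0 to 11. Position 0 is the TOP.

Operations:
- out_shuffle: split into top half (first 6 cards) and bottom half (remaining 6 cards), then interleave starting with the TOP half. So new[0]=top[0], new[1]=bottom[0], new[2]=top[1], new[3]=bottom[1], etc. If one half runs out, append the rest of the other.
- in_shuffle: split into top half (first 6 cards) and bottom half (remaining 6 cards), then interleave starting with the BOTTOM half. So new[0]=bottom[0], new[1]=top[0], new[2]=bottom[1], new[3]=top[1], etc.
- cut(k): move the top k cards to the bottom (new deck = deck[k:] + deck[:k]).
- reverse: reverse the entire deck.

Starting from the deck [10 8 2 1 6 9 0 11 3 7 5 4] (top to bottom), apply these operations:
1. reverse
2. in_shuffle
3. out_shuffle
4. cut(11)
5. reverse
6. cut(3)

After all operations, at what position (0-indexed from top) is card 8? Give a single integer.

After op 1 (reverse): [4 5 7 3 11 0 9 6 1 2 8 10]
After op 2 (in_shuffle): [9 4 6 5 1 7 2 3 8 11 10 0]
After op 3 (out_shuffle): [9 2 4 3 6 8 5 11 1 10 7 0]
After op 4 (cut(11)): [0 9 2 4 3 6 8 5 11 1 10 7]
After op 5 (reverse): [7 10 1 11 5 8 6 3 4 2 9 0]
After op 6 (cut(3)): [11 5 8 6 3 4 2 9 0 7 10 1]
Card 8 is at position 2.

Answer: 2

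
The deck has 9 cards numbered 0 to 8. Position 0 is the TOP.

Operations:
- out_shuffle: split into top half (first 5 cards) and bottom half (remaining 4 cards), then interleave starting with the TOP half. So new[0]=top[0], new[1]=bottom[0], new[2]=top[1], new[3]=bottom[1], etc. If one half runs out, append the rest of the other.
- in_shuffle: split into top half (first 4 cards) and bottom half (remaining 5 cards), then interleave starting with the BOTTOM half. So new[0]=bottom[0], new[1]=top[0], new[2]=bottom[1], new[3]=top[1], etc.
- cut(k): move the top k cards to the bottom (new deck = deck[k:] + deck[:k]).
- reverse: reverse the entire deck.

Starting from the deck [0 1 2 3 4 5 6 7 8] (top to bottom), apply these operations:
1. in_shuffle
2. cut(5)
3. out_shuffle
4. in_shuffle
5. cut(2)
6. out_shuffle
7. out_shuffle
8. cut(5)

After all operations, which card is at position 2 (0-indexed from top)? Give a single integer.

Answer: 6

Derivation:
After op 1 (in_shuffle): [4 0 5 1 6 2 7 3 8]
After op 2 (cut(5)): [2 7 3 8 4 0 5 1 6]
After op 3 (out_shuffle): [2 0 7 5 3 1 8 6 4]
After op 4 (in_shuffle): [3 2 1 0 8 7 6 5 4]
After op 5 (cut(2)): [1 0 8 7 6 5 4 3 2]
After op 6 (out_shuffle): [1 5 0 4 8 3 7 2 6]
After op 7 (out_shuffle): [1 3 5 7 0 2 4 6 8]
After op 8 (cut(5)): [2 4 6 8 1 3 5 7 0]
Position 2: card 6.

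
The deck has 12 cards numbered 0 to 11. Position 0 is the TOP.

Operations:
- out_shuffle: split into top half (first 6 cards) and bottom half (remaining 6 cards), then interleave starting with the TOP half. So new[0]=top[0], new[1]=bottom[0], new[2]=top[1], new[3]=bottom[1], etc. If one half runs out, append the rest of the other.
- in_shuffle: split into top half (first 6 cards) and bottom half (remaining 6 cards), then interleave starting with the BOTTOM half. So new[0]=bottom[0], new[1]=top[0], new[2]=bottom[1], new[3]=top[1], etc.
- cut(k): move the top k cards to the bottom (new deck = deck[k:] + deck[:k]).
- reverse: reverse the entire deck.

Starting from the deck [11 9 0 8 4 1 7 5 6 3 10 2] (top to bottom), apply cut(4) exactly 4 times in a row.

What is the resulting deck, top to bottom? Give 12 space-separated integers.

Answer: 4 1 7 5 6 3 10 2 11 9 0 8

Derivation:
After op 1 (cut(4)): [4 1 7 5 6 3 10 2 11 9 0 8]
After op 2 (cut(4)): [6 3 10 2 11 9 0 8 4 1 7 5]
After op 3 (cut(4)): [11 9 0 8 4 1 7 5 6 3 10 2]
After op 4 (cut(4)): [4 1 7 5 6 3 10 2 11 9 0 8]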